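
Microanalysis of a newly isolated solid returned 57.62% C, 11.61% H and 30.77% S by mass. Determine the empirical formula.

C5H12S

Assume 100 g: 57.62 g C, 11.61 g H, 30.77 g S.
C: 57.62 g ÷ 12.01 g/mol = 4.798 mol
H: 11.61 g ÷ 1.008 g/mol = 11.52 mol
S: 30.77 g ÷ 32.07 g/mol = 0.9595 mol
Ratios (÷ 0.9595): C 5.000, H 12.004, S 1.000
→ C5H12S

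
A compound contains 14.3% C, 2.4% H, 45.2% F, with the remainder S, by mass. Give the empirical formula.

CH2F2S

Assume 100 g: 14.3 g C, 2.4 g H, 45.2 g F, 38.1 g S.
C: 14.3 g ÷ 12.01 g/mol = 1.191 mol
H: 2.4 g ÷ 1.008 g/mol = 2.381 mol
F: 45.2 g ÷ 19.00 g/mol = 2.379 mol
S: 38.1 g ÷ 32.07 g/mol = 1.188 mol
Smallest is S at 1.188 mol; normalising gives C 1.002, H 2.004, F 2.002, S 1.000
Ratio ≈ 1:2:2:1, so the empirical formula is CH2F2S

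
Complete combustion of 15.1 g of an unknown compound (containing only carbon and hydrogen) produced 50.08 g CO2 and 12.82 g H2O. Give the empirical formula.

mol C = 50.08 / 44.01 = 1.138; mass C = 1.138 × 12.01 = 13.67 g
mol H = 2 × (12.82 / 18.02) = 1.423; mass H = 1.423 × 1.008 = 1.434 g
Ratios (÷ 1.138): C 1.000, H 1.250
×4: C 4.00, H 5.00 → C4H5

C4H5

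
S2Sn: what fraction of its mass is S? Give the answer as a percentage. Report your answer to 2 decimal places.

Molar mass = 2(32.07) + 1(118.71) = 182.850 g/mol
Mass of S per mole = 2 × 32.07 = 64.140 g
% S = 64.140 / 182.850 × 100 = 35.08%

35.08%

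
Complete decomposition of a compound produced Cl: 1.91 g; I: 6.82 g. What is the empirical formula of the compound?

Moles — Cl: 1.91 / 35.45 = 0.05388 mol; I: 6.82 / 126.90 = 0.05374 mol
Ratios (÷ 0.05374): Cl 1.003, I 1.000
≈ 1:1 → ClI

ClI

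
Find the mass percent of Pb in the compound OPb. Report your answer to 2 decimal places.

92.83%

Molar mass = 1(16.00) + 1(207.2) = 223.200 g/mol
Mass of Pb per mole = 1 × 207.2 = 207.200 g
% Pb = 207.200 / 223.200 × 100 = 92.83%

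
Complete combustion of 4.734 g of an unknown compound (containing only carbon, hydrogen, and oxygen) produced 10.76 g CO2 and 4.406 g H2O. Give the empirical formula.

C3H6O

mol C = 10.76 / 44.01 = 0.2445; mass C = 0.2445 × 12.01 = 2.936 g
mol H = 2 × (4.406 / 18.02) = 0.4890; mass H = 0.4890 × 1.008 = 0.4929 g
mass O = 4.734 − (3.429) = 1.305 g → mol O = 0.08155
Divide by the smallest (0.08155 mol O): C 2.998, H 5.997, O 1.000
Ratio ≈ 3:6:1, so the empirical formula is C3H6O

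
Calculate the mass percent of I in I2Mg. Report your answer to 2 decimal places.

Molar mass = 2(126.90) + 1(24.31) = 278.110 g/mol
Mass of I per mole = 2 × 126.90 = 253.800 g
% I = 253.800 / 278.110 × 100 = 91.26%

91.26%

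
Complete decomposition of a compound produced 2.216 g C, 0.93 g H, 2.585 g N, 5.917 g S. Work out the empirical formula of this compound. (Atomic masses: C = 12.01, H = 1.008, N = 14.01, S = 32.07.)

n(C) = 2.216/12.01 = 0.1845, n(H) = 0.93/1.008 = 0.9226, n(N) = 2.585/14.01 = 0.1845, n(S) = 5.917/32.07 = 0.1845
Smallest is S at 0.1845 mol; normalising gives C 1.000, H 5.001, N 1.000, S 1.000
Ratio ≈ 1:5:1:1, so the empirical formula is CH5NS

CH5NS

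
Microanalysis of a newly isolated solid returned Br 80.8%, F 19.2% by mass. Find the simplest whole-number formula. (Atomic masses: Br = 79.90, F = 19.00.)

BrF

Assume 100 g: 80.8 g Br, 19.2 g F.
Br: 80.8 g ÷ 79.90 g/mol = 1.011 mol
F: 19.2 g ÷ 19.00 g/mol = 1.011 mol
Smallest is F at 1.011 mol; normalising gives Br 1.001, F 1.000
≈ 1:1 → BrF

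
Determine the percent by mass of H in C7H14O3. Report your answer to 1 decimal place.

Molar mass = 7(12.01) + 14(1.008) + 3(16.00) = 146.182 g/mol
Mass of H per mole = 14 × 1.008 = 14.112 g
% H = 14.112 / 146.182 × 100 = 9.7%

9.7%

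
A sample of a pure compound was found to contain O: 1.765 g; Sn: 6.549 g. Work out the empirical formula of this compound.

O2Sn

n(O) = 1.765/16.00 = 0.1103, n(Sn) = 6.549/118.71 = 0.05517
Smallest is Sn at 0.05517 mol; normalising gives O 2.000, Sn 1.000
≈ 2:1 → O2Sn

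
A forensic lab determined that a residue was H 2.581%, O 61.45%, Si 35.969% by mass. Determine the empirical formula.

Assume 100 g: 2.581 g H, 61.45 g O, 35.969 g Si.
H: 2.581 g ÷ 1.008 g/mol = 2.561 mol
O: 61.45 g ÷ 16.00 g/mol = 3.841 mol
Si: 35.969 g ÷ 28.09 g/mol = 1.28 mol
Smallest is Si at 1.28 mol; normalising gives H 2.000, O 2.999, Si 1.000
→ H2O3Si

H2O3Si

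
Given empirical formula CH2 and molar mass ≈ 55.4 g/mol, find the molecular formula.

C4H8

Empirical-formula mass = 14.03 g/mol
n = 55.4 / 14.03 = 3.95 ≈ 4
Molecular formula = (CH2)4 = C4H8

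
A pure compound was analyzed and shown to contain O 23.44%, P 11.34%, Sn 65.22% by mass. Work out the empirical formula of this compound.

O8P2Sn3

Assume 100 g: 23.44 g O, 11.34 g P, 65.22 g Sn.
Moles — O: 23.44 / 16.00 = 1.465 mol; P: 11.34 / 30.97 = 0.3662 mol; Sn: 65.22 / 118.71 = 0.5494 mol
Smallest is P at 0.3662 mol; normalising gives O 4.001, P 1.000, Sn 1.500
×2: O 8.00, P 2.00, Sn 3.00 → O8P2Sn3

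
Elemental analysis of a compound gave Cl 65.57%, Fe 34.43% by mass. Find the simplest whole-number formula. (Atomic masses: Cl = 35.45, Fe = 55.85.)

Cl3Fe

Assume 100 g: 65.57 g Cl, 34.43 g Fe.
Moles — Cl: 65.57 / 35.45 = 1.85 mol; Fe: 34.43 / 55.85 = 0.6165 mol
Divide by the smallest (0.6165 mol Fe): Cl 3.000, Fe 1.000
Ratio ≈ 3:1, so the empirical formula is Cl3Fe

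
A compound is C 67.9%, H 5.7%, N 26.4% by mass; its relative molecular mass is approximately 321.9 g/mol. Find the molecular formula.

Assume 100 g: 67.9 g C, 5.7 g H, 26.4 g N.
C: 67.9 g ÷ 12.01 g/mol = 5.654 mol
H: 5.7 g ÷ 1.008 g/mol = 5.655 mol
N: 26.4 g ÷ 14.01 g/mol = 1.884 mol
Ratios (÷ 1.884): C 3.000, H 3.001, N 1.000
→ C3H3N
Empirical-formula mass = 53.06 g/mol
n = 321.9 / 53.06 = 6.07 ≈ 6
Molecular formula = (C3H3N)×6 = C18H18N6

C18H18N6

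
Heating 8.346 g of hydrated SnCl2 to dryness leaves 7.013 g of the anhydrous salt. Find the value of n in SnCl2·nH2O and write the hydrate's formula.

Mass of water lost = 8.346 − 7.013 = 1.333 g → 1.333 / 18.02 = 0.07397 mol H2O
Molar mass of SnCl2 = 189.61 g/mol → mol SnCl2 = 7.013 / 189.61 = 0.03699
n = 0.07397 / 0.03699 = 2.00 ≈ 2 → SnCl2·2H2O

SnCl2·2H2O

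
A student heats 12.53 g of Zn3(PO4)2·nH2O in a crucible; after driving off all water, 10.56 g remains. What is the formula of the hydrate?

Zn3(PO4)2·4H2O

Mass of water lost = 12.53 − 10.56 = 1.97 g → 1.97 / 18.02 = 0.1093 mol H2O
Molar mass of Zn3(PO4)2 = 386.08 g/mol → mol Zn3(PO4)2 = 10.56 / 386.08 = 0.02735
n = 0.1093 / 0.02735 = 4.00 ≈ 4 → Zn3(PO4)2·4H2O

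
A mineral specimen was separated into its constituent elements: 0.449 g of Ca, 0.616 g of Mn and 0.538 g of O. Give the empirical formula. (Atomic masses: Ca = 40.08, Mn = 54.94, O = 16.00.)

CaMnO3

Ca: 0.449 g ÷ 40.08 g/mol = 0.0112 mol
Mn: 0.616 g ÷ 54.94 g/mol = 0.01121 mol
O: 0.538 g ÷ 16.00 g/mol = 0.03363 mol
Smallest is Ca at 0.0112 mol; normalising gives Ca 1.000, Mn 1.001, O 3.002
≈ 1:1:3 → CaMnO3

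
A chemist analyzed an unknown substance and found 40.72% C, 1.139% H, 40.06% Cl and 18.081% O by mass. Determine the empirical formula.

C3HClO

Assume 100 g: 40.72 g C, 1.139 g H, 40.06 g Cl, 18.081 g O.
n(C) = 40.72/12.01 = 3.391, n(H) = 1.139/1.008 = 1.13, n(Cl) = 40.06/35.45 = 1.13, n(O) = 18.081/16.00 = 1.13
Ratios (÷ 1.13): C 3.001, H 1.000, Cl 1.000, O 1.000
→ C3HClO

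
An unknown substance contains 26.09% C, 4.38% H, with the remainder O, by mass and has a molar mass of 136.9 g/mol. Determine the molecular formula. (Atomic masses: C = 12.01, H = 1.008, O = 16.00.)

Assume 100 g: 26.09 g C, 4.38 g H, 69.53 g O.
n(C) = 26.09/12.01 = 2.172, n(H) = 4.38/1.008 = 4.345, n(O) = 69.53/16.00 = 4.346
Smallest is C at 2.172 mol; normalising gives C 1.000, H 2.000, O 2.000
→ CH2O2
Empirical-formula mass = 46.03 g/mol
n = 136.9 / 46.03 = 2.97 ≈ 3
Molecular formula = (CH2O2)×3 = C3H6O6

C3H6O6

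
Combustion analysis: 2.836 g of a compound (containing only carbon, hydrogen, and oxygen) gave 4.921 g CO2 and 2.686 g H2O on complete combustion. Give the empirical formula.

C3H8O2

mol C = 4.921 / 44.01 = 0.1118; mass C = 0.1118 × 12.01 = 1.343 g
mol H = 2 × (2.686 / 18.02) = 0.2981; mass H = 0.2981 × 1.008 = 0.3005 g
mass O = 2.836 − (1.643) = 1.193 g → mol O = 0.07454
Ratios (÷ 0.07454): C 1.500, H 4.000, O 1.000
Scaling by 2: C 3.00, H 8.00, O 2.00 → C3H8O2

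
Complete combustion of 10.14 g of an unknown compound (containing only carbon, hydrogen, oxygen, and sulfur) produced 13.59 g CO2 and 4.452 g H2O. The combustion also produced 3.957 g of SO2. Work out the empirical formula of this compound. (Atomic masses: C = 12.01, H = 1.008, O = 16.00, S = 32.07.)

mol C = 13.59 / 44.01 = 0.3088; mass C = 0.3088 × 12.01 = 3.709 g
mol H = 2 × (4.452 / 18.02) = 0.4941; mass H = 0.4941 × 1.008 = 0.4981 g
mol S = 3.957 / 64.07 = 0.06176; mass S = 1.981 g
mass O = 10.14 − (6.187) = 3.953 g → mol O = 0.2470
Divide by the smallest (0.06176 mol S): C 5.000, H 8.001, O 4.000, S 1.000
Ratio ≈ 5:8:4:1, so the empirical formula is C5H8O4S

C5H8O4S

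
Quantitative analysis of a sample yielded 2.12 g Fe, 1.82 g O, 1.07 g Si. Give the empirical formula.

FeO3Si

Fe: 2.12 g ÷ 55.85 g/mol = 0.03796 mol
O: 1.82 g ÷ 16.00 g/mol = 0.1138 mol
Si: 1.07 g ÷ 28.09 g/mol = 0.03809 mol
Ratios (÷ 0.03796): Fe 1.000, O 2.997, Si 1.004
Ratio ≈ 1:3:1, so the empirical formula is FeO3Si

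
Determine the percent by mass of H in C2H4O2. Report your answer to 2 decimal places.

Molar mass = 2(12.01) + 4(1.008) + 2(16.00) = 60.052 g/mol
Mass of H per mole = 4 × 1.008 = 4.032 g
% H = 4.032 / 60.052 × 100 = 6.71%

6.71%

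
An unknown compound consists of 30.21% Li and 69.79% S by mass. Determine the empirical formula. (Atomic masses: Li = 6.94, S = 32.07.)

Li2S

Assume 100 g: 30.21 g Li, 69.79 g S.
Moles — Li: 30.21 / 6.94 = 4.353 mol; S: 69.79 / 32.07 = 2.176 mol
Ratios (÷ 2.176): Li 2.000, S 1.000
≈ 2:1 → Li2S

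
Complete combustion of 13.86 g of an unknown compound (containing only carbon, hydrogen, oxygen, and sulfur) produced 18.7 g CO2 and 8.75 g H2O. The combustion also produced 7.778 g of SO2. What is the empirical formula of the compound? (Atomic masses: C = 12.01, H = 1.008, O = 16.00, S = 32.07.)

mol C = 18.7 / 44.01 = 0.4249; mass C = 0.4249 × 12.01 = 5.103 g
mol H = 2 × (8.75 / 18.02) = 0.9711; mass H = 0.9711 × 1.008 = 0.9789 g
mol S = 7.778 / 64.07 = 0.1214; mass S = 3.893 g
mass O = 13.86 − (9.975) = 3.885 g → mol O = 0.2428
Smallest is S at 0.1214 mol; normalising gives C 3.500, H 8.000, O 2.000, S 1.000
×2: C 7.00, H 16.00, O 4.00, S 2.00 → C7H16O4S2

C7H16O4S2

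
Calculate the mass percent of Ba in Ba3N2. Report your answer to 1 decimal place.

Molar mass = 3(137.33) + 2(14.01) = 440.010 g/mol
Mass of Ba per mole = 3 × 137.33 = 411.990 g
% Ba = 411.990 / 440.010 × 100 = 93.6%

93.6%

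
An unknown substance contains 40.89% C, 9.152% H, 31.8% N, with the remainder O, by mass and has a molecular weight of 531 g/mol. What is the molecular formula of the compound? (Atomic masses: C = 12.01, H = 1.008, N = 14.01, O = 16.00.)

C18H48N12O6

Assume 100 g: 40.89 g C, 9.152 g H, 31.8 g N, 18.158 g O.
n(C) = 40.89/12.01 = 3.405, n(H) = 9.152/1.008 = 9.079, n(N) = 31.8/14.01 = 2.27, n(O) = 18.158/16.00 = 1.135
Ratios (÷ 1.135): C 3.000, H 8.000, N 2.000, O 1.000
≈ 3:8:2:1 → C3H8N2O
Empirical-formula mass = 88.11 g/mol
n = 531 / 88.11 = 6.03 ≈ 6
Molecular formula = (C3H8N2O)×6 = C18H48N12O6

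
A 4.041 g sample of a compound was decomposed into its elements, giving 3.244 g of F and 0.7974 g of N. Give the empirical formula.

n(F) = 3.244/19.00 = 0.1707, n(N) = 0.7974/14.01 = 0.05692
Smallest is N at 0.05692 mol; normalising gives F 3.000, N 1.000
≈ 3:1 → F3N

F3N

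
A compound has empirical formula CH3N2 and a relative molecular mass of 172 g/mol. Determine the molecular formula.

C4H12N8

Empirical-formula mass = 43.05 g/mol
n = 172 / 43.05 = 3.99 ≈ 4
Molecular formula = (CH3N2)4 = C4H12N8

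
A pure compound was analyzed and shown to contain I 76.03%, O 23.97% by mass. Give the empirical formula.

Assume 100 g: 76.03 g I, 23.97 g O.
Moles — I: 76.03 / 126.90 = 0.5991 mol; O: 23.97 / 16.00 = 1.498 mol
Ratios (÷ 0.5991): I 1.000, O 2.500
×2: I 2.00, O 5.00 → I2O5

I2O5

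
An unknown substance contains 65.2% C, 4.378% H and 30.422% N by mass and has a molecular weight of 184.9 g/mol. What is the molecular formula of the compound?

Assume 100 g: 65.2 g C, 4.378 g H, 30.422 g N.
n(C) = 65.2/12.01 = 5.429, n(H) = 4.378/1.008 = 4.343, n(N) = 30.422/14.01 = 2.171
Divide by the smallest (2.171 mol N): C 2.500, H 2.000, N 1.000
×2: C 5.00, H 4.00, N 2.00 → C5H4N2
Empirical-formula mass = 92.10 g/mol
n = 184.9 / 92.10 = 2.01 ≈ 2
Molecular formula = (C5H4N2)×2 = C10H8N4

C10H8N4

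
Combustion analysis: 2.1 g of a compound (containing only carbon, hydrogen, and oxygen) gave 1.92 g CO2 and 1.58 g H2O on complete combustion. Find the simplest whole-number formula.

CH4O2

mol C = 1.92 / 44.01 = 0.04363; mass C = 0.04363 × 12.01 = 0.5240 g
mol H = 2 × (1.58 / 18.02) = 0.1754; mass H = 0.1754 × 1.008 = 0.1768 g
mass O = 2.1 − (0.7007) = 1.399 g → mol O = 0.08746
Divide by the smallest (0.04363 mol C): C 1.000, H 4.020, O 2.005
Ratio ≈ 1:4:2, so the empirical formula is CH4O2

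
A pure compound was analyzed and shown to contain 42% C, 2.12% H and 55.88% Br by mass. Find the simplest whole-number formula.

C5H3Br

Assume 100 g: 42 g C, 2.12 g H, 55.88 g Br.
n(C) = 42/12.01 = 3.497, n(H) = 2.12/1.008 = 2.103, n(Br) = 55.88/79.90 = 0.6994
Ratios (÷ 0.6994): C 5.000, H 3.007, Br 1.000
Ratio ≈ 5:3:1, so the empirical formula is C5H3Br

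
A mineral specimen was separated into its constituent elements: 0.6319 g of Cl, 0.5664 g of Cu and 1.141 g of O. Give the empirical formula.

Cl2CuO8

n(Cl) = 0.6319/35.45 = 0.01783, n(Cu) = 0.5664/63.55 = 0.008913, n(O) = 1.141/16.00 = 0.07131
Smallest is Cu at 0.008913 mol; normalising gives Cl 2.000, Cu 1.000, O 8.001
Ratio ≈ 2:1:8, so the empirical formula is Cl2CuO8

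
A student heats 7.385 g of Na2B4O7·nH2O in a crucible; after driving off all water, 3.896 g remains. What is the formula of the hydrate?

Mass of water lost = 7.385 − 3.896 = 3.489 g → 3.489 / 18.02 = 0.1936 mol H2O
Molar mass of Na2B4O7 = 201.22 g/mol → mol Na2B4O7 = 3.896 / 201.22 = 0.01936
n = 0.1936 / 0.01936 = 10.00 ≈ 10 → Na2B4O7·10H2O

Na2B4O7·10H2O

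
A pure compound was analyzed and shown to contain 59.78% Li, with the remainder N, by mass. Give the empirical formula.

Li3N

Assume 100 g: 59.78 g Li, 40.22 g N.
Moles — Li: 59.78 / 6.94 = 8.614 mol; N: 40.22 / 14.01 = 2.871 mol
Smallest is N at 2.871 mol; normalising gives Li 3.000, N 1.000
≈ 3:1 → Li3N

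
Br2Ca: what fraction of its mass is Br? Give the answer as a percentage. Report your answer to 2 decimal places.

Molar mass = 2(79.90) + 1(40.08) = 199.880 g/mol
Mass of Br per mole = 2 × 79.90 = 159.800 g
% Br = 159.800 / 199.880 × 100 = 79.95%

79.95%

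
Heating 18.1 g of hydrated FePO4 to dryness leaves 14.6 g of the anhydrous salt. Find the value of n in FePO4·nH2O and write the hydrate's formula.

Mass of water lost = 18.1 − 14.6 = 3.5 g → 3.5 / 18.02 = 0.1942 mol H2O
Molar mass of FePO4 = 150.82 g/mol → mol FePO4 = 14.6 / 150.82 = 0.0968
n = 0.1942 / 0.0968 = 2.01 ≈ 2 → FePO4·2H2O

FePO4·2H2O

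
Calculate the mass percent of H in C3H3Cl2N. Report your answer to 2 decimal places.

2.44%

Molar mass = 3(12.01) + 3(1.008) + 2(35.45) + 1(14.01) = 123.964 g/mol
Mass of H per mole = 3 × 1.008 = 3.024 g
% H = 3.024 / 123.964 × 100 = 2.44%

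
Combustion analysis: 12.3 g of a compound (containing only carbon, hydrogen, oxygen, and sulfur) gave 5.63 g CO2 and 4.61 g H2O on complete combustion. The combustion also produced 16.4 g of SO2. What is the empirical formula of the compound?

mol C = 5.63 / 44.01 = 0.1279; mass C = 0.1279 × 12.01 = 1.536 g
mol H = 2 × (4.61 / 18.02) = 0.5117; mass H = 0.5117 × 1.008 = 0.5157 g
mol S = 16.4 / 64.07 = 0.2560; mass S = 8.209 g
mass O = 12.3 − (10.26) = 2.039 g → mol O = 0.1274
Divide by the smallest (0.1274 mol O): C 1.004, H 4.015, O 1.000, S 2.009
≈ 1:4:1:2 → CH4OS2

CH4OS2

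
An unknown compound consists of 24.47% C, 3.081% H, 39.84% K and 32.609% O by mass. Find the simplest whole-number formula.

C2H3KO2

Assume 100 g: 24.47 g C, 3.081 g H, 39.84 g K, 32.609 g O.
Moles — C: 24.47 / 12.01 = 2.037 mol; H: 3.081 / 1.008 = 3.057 mol; K: 39.84 / 39.10 = 1.019 mol; O: 32.609 / 16.00 = 2.038 mol
Smallest is K at 1.019 mol; normalising gives C 2.000, H 3.000, K 1.000, O 2.000
→ C2H3KO2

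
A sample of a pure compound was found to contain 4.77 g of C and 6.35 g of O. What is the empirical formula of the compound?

n(C) = 4.77/12.01 = 0.3972, n(O) = 6.35/16.00 = 0.3969
Smallest is O at 0.3969 mol; normalising gives C 1.001, O 1.000
≈ 1:1 → CO

CO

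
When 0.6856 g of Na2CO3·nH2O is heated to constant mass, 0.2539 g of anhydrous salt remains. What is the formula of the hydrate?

Na2CO3·10H2O

Mass of water lost = 0.6856 − 0.2539 = 0.4317 g → 0.4317 / 18.02 = 0.02396 mol H2O
Molar mass of Na2CO3 = 105.99 g/mol → mol Na2CO3 = 0.2539 / 105.99 = 0.002396
n = 0.02396 / 0.002396 = 10.00 ≈ 10 → Na2CO3·10H2O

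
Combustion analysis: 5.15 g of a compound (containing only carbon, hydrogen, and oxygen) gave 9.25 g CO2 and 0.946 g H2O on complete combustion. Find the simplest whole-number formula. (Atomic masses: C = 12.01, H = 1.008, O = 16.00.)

C4H2O3

mol C = 9.25 / 44.01 = 0.2102; mass C = 0.2102 × 12.01 = 2.524 g
mol H = 2 × (0.946 / 18.02) = 0.1050; mass H = 0.1050 × 1.008 = 0.1058 g
mass O = 5.15 − (2.630) = 2.520 g → mol O = 0.1575
Divide by the smallest (0.105 mol H): C 2.002, H 1.000, O 1.500
Multiply by 2: C 4.00, H 2.00, O 3.00 → C4H2O3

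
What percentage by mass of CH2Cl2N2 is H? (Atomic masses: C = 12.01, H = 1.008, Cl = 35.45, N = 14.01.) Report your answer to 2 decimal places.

1.78%

Molar mass = 1(12.01) + 2(1.008) + 2(35.45) + 2(14.01) = 112.946 g/mol
Mass of H per mole = 2 × 1.008 = 2.016 g
% H = 2.016 / 112.946 × 100 = 1.78%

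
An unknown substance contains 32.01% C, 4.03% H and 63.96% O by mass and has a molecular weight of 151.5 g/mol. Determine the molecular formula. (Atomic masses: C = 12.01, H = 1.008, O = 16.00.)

Assume 100 g: 32.01 g C, 4.03 g H, 63.96 g O.
Moles — C: 32.01 / 12.01 = 2.665 mol; H: 4.03 / 1.008 = 3.998 mol; O: 63.96 / 16.00 = 3.998 mol
Divide by the smallest (2.665 mol C): C 1.000, H 1.500, O 1.500
×2: C 2.00, H 3.00, O 3.00 → C2H3O3
Empirical-formula mass = 75.04 g/mol
n = 151.5 / 75.04 = 2.02 ≈ 2
Molecular formula = (C2H3O3)×2 = C4H6O6

C4H6O6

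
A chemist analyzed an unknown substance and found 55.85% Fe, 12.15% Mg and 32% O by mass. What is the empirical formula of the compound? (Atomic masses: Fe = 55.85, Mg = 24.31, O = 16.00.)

Assume 100 g: 55.85 g Fe, 12.15 g Mg, 32 g O.
Moles — Fe: 55.85 / 55.85 = 1 mol; Mg: 12.15 / 24.31 = 0.4998 mol; O: 32 / 16.00 = 2 mol
Ratios (÷ 0.4998): Fe 2.001, Mg 1.000, O 4.002
→ Fe2MgO4

Fe2MgO4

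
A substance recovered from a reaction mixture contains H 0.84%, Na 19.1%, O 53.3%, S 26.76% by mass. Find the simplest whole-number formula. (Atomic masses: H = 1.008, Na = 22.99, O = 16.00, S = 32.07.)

HNaO4S

Assume 100 g: 0.84 g H, 19.1 g Na, 53.3 g O, 26.76 g S.
Moles — H: 0.84 / 1.008 = 0.8333 mol; Na: 19.1 / 22.99 = 0.8308 mol; O: 53.3 / 16.00 = 3.331 mol; S: 26.76 / 32.07 = 0.8344 mol
Smallest is Na at 0.8308 mol; normalising gives H 1.003, Na 1.000, O 4.010, S 1.004
→ HNaO4S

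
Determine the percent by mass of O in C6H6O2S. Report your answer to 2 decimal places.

Molar mass = 6(12.01) + 6(1.008) + 2(16.00) + 1(32.07) = 142.178 g/mol
Mass of O per mole = 2 × 16.00 = 32.000 g
% O = 32.000 / 142.178 × 100 = 22.51%

22.51%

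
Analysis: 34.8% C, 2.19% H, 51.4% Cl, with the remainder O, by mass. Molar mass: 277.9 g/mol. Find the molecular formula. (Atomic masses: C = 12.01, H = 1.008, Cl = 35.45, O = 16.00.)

Assume 100 g: 34.8 g C, 2.19 g H, 51.4 g Cl, 11.61 g O.
C: 34.8 g ÷ 12.01 g/mol = 2.898 mol
H: 2.19 g ÷ 1.008 g/mol = 2.173 mol
Cl: 51.4 g ÷ 35.45 g/mol = 1.45 mol
O: 11.61 g ÷ 16.00 g/mol = 0.7256 mol
Divide by the smallest (0.7256 mol O): C 3.993, H 2.994, Cl 1.998, O 1.000
≈ 4:3:2:1 → C4H3Cl2O
Empirical-formula mass = 137.96 g/mol
n = 277.9 / 137.96 = 2.01 ≈ 2
Molecular formula = (C4H3Cl2O)×2 = C8H6Cl4O2

C8H6Cl4O2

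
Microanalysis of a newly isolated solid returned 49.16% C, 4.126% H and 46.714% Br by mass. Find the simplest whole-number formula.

Assume 100 g: 49.16 g C, 4.126 g H, 46.714 g Br.
Moles — C: 49.16 / 12.01 = 4.093 mol; H: 4.126 / 1.008 = 4.093 mol; Br: 46.714 / 79.90 = 0.5847 mol
Smallest is Br at 0.5847 mol; normalising gives C 7.001, H 7.001, Br 1.000
≈ 7:7:1 → C7H7Br

C7H7Br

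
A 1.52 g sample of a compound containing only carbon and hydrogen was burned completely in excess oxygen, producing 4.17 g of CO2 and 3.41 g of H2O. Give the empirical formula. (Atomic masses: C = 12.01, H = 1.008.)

CH4

mol C = 4.17 / 44.01 = 0.09475; mass C = 0.09475 × 12.01 = 1.138 g
mol H = 2 × (3.41 / 18.02) = 0.3785; mass H = 0.3785 × 1.008 = 0.3815 g
Divide by the smallest (0.09475 mol C): C 1.000, H 3.994
→ CH4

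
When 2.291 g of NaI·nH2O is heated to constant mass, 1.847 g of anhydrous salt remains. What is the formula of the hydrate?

Mass of water lost = 2.291 − 1.847 = 0.444 g → 0.444 / 18.02 = 0.02464 mol H2O
Molar mass of NaI = 149.89 g/mol → mol NaI = 1.847 / 149.89 = 0.01232
n = 0.02464 / 0.01232 = 2.00 ≈ 2 → NaI·2H2O

NaI·2H2O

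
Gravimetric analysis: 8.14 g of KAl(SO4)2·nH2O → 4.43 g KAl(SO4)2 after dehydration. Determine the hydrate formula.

Mass of water lost = 8.14 − 4.43 = 3.71 g → 3.71 / 18.02 = 0.2059 mol H2O
Molar mass of KAl(SO4)2 = 258.22 g/mol → mol KAl(SO4)2 = 4.43 / 258.22 = 0.01716
n = 0.2059 / 0.01716 = 12.00 ≈ 12 → KAl(SO4)2·12H2O

KAl(SO4)2·12H2O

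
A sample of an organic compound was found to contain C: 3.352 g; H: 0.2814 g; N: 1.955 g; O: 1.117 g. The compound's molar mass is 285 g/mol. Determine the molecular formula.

C12H12N6O3

n(C) = 3.352/12.01 = 0.2791, n(H) = 0.2814/1.008 = 0.2792, n(N) = 1.955/14.01 = 0.1395, n(O) = 1.117/16.00 = 0.06981
Divide by the smallest (0.06981 mol O): C 3.998, H 3.999, N 1.999, O 1.000
≈ 4:4:2:1 → C4H4N2O
Empirical-formula mass = 96.09 g/mol
n = 285 / 96.09 = 2.97 ≈ 3
Molecular formula = (C4H4N2O)×3 = C12H12N6O3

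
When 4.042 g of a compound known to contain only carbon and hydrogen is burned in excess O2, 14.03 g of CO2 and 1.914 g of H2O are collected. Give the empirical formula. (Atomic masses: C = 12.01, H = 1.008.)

mol C = 14.03 / 44.01 = 0.3188; mass C = 0.3188 × 12.01 = 3.829 g
mol H = 2 × (1.914 / 18.02) = 0.2124; mass H = 0.2124 × 1.008 = 0.2141 g
Ratios (÷ 0.2124): C 1.501, H 1.000
Multiply by 2: C 3.00, H 2.00 → C3H2

C3H2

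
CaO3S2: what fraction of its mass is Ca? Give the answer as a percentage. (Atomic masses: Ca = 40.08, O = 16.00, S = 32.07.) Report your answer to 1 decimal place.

26.3%

Molar mass = 1(40.08) + 3(16.00) + 2(32.07) = 152.220 g/mol
Mass of Ca per mole = 1 × 40.08 = 40.080 g
% Ca = 40.080 / 152.220 × 100 = 26.3%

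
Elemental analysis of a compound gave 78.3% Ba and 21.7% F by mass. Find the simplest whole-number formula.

Assume 100 g: 78.3 g Ba, 21.7 g F.
n(Ba) = 78.3/137.33 = 0.5702, n(F) = 21.7/19.00 = 1.142
Ratios (÷ 0.5702): Ba 1.000, F 2.003
≈ 1:2 → BaF2

BaF2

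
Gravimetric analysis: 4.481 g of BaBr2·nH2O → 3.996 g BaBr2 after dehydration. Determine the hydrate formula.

BaBr2·2H2O

Mass of water lost = 4.481 − 3.996 = 0.485 g → 0.485 / 18.02 = 0.02691 mol H2O
Molar mass of BaBr2 = 297.13 g/mol → mol BaBr2 = 3.996 / 297.13 = 0.01345
n = 0.02691 / 0.01345 = 2.00 ≈ 2 → BaBr2·2H2O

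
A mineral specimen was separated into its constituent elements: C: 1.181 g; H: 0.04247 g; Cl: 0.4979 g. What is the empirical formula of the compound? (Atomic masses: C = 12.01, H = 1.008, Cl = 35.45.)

C: 1.181 g ÷ 12.01 g/mol = 0.09833 mol
H: 0.04247 g ÷ 1.008 g/mol = 0.04213 mol
Cl: 0.4979 g ÷ 35.45 g/mol = 0.01405 mol
Smallest is Cl at 0.01405 mol; normalising gives C 7.001, H 3.000, Cl 1.000
→ C7H3Cl

C7H3Cl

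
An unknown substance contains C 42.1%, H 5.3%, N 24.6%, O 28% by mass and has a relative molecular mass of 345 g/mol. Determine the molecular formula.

C12H18N6O6

Assume 100 g: 42.1 g C, 5.3 g H, 24.6 g N, 28 g O.
Moles — C: 42.1 / 12.01 = 3.505 mol; H: 5.3 / 1.008 = 5.258 mol; N: 24.6 / 14.01 = 1.756 mol; O: 28 / 16.00 = 1.75 mol
Ratios (÷ 1.75): C 2.003, H 3.005, N 1.003, O 1.000
Ratio ≈ 2:3:1:1, so the empirical formula is C2H3NO
Empirical-formula mass = 57.05 g/mol
n = 345 / 57.05 = 6.05 ≈ 6
Molecular formula = (C2H3NO)×6 = C12H18N6O6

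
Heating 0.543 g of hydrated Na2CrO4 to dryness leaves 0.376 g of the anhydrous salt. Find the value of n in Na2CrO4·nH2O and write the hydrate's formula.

Na2CrO4·4H2O

Mass of water lost = 0.543 − 0.376 = 0.167 g → 0.167 / 18.02 = 0.009267 mol H2O
Molar mass of Na2CrO4 = 161.98 g/mol → mol Na2CrO4 = 0.376 / 161.98 = 0.002321
n = 0.009267 / 0.002321 = 3.99 ≈ 4 → Na2CrO4·4H2O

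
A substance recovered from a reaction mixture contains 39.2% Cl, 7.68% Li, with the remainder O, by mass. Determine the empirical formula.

Assume 100 g: 39.2 g Cl, 7.68 g Li, 53.12 g O.
Moles — Cl: 39.2 / 35.45 = 1.106 mol; Li: 7.68 / 6.94 = 1.107 mol; O: 53.12 / 16.00 = 3.32 mol
Ratios (÷ 1.106): Cl 1.000, Li 1.001, O 3.002
≈ 1:1:3 → ClLiO3

ClLiO3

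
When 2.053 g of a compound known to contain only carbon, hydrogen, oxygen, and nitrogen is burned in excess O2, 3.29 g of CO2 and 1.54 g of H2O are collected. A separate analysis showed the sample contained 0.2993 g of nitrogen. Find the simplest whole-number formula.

C7H16N2O4

mol C = 3.29 / 44.01 = 0.07476; mass C = 0.07476 × 12.01 = 0.8978 g
mol H = 2 × (1.54 / 18.02) = 0.1709; mass H = 0.1709 × 1.008 = 0.1723 g
mol N = 0.2993 / 14.01 = 0.02136
mass O = 2.053 − (1.369) = 0.6836 g → mol O = 0.04272
Divide by the smallest (0.02136 mol N): C 3.499, H 8.001, N 1.000, O 2.000
×2: C 7.00, H 16.00, N 2.00, O 4.00 → C7H16N2O4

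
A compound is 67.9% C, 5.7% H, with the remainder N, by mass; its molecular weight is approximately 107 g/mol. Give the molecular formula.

Assume 100 g: 67.9 g C, 5.7 g H, 26.4 g N.
C: 67.9 g ÷ 12.01 g/mol = 5.654 mol
H: 5.7 g ÷ 1.008 g/mol = 5.655 mol
N: 26.4 g ÷ 14.01 g/mol = 1.884 mol
Divide by the smallest (1.884 mol N): C 3.000, H 3.001, N 1.000
Ratio ≈ 3:3:1, so the empirical formula is C3H3N
Empirical-formula mass = 53.06 g/mol
n = 107 / 53.06 = 2.02 ≈ 2
Molecular formula = (C3H3N)×2 = C6H6N2

C6H6N2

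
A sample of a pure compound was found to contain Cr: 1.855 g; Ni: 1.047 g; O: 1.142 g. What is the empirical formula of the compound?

n(Cr) = 1.855/52.00 = 0.03567, n(Ni) = 1.047/58.69 = 0.01784, n(O) = 1.142/16.00 = 0.07137
Ratios (÷ 0.01784): Cr 2.000, Ni 1.000, O 4.001
≈ 2:1:4 → Cr2NiO4

Cr2NiO4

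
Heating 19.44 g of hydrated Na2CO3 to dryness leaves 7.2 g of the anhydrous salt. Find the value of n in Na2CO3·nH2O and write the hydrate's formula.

Mass of water lost = 19.44 − 7.2 = 12.24 g → 12.24 / 18.02 = 0.6792 mol H2O
Molar mass of Na2CO3 = 105.99 g/mol → mol Na2CO3 = 7.2 / 105.99 = 0.06793
n = 0.6792 / 0.06793 = 10.00 ≈ 10 → Na2CO3·10H2O

Na2CO3·10H2O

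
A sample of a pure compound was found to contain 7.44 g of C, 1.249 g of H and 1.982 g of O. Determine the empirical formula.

C5H10O

n(C) = 7.44/12.01 = 0.6195, n(H) = 1.249/1.008 = 1.239, n(O) = 1.982/16.00 = 0.1239
Divide by the smallest (0.1239 mol O): C 5.001, H 10.003, O 1.000
Ratio ≈ 5:10:1, so the empirical formula is C5H10O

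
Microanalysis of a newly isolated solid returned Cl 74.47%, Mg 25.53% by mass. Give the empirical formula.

Cl2Mg

Assume 100 g: 74.47 g Cl, 25.53 g Mg.
Moles — Cl: 74.47 / 35.45 = 2.101 mol; Mg: 25.53 / 24.31 = 1.05 mol
Smallest is Mg at 1.05 mol; normalising gives Cl 2.000, Mg 1.000
Ratio ≈ 2:1, so the empirical formula is Cl2Mg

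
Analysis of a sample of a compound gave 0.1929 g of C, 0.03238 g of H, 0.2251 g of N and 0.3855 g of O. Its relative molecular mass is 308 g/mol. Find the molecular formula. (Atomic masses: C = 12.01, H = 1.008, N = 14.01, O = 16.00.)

C: 0.1929 g ÷ 12.01 g/mol = 0.01606 mol
H: 0.03238 g ÷ 1.008 g/mol = 0.03212 mol
N: 0.2251 g ÷ 14.01 g/mol = 0.01607 mol
O: 0.3855 g ÷ 16.00 g/mol = 0.02409 mol
Divide by the smallest (0.01606 mol C): C 1.000, H 2.000, N 1.000, O 1.500
Scaling by 2: C 2.00, H 4.00, N 2.00, O 3.00 → C2H4N2O3
Empirical-formula mass = 104.07 g/mol
n = 308 / 104.07 = 2.96 ≈ 3
Molecular formula = (C2H4N2O3)×3 = C6H12N6O9

C6H12N6O9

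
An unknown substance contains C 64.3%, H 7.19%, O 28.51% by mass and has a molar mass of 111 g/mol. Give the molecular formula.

C6H8O2

Assume 100 g: 64.3 g C, 7.19 g H, 28.51 g O.
C: 64.3 g ÷ 12.01 g/mol = 5.354 mol
H: 7.19 g ÷ 1.008 g/mol = 7.133 mol
O: 28.51 g ÷ 16.00 g/mol = 1.782 mol
Divide by the smallest (1.782 mol O): C 3.005, H 4.003, O 1.000
→ C3H4O
Empirical-formula mass = 56.06 g/mol
n = 111 / 56.06 = 1.98 ≈ 2
Molecular formula = (C3H4O)×2 = C6H8O2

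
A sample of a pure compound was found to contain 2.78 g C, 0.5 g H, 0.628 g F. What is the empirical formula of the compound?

C7H15F

C: 2.78 g ÷ 12.01 g/mol = 0.2315 mol
H: 0.5 g ÷ 1.008 g/mol = 0.496 mol
F: 0.628 g ÷ 19.00 g/mol = 0.03305 mol
Divide by the smallest (0.03305 mol F): C 7.003, H 15.007, F 1.000
Ratio ≈ 7:15:1, so the empirical formula is C7H15F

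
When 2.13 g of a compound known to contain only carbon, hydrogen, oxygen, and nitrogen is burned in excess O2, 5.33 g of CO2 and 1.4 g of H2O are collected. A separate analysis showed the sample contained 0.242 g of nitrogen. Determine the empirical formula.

mol C = 5.33 / 44.01 = 0.1211; mass C = 0.1211 × 12.01 = 1.455 g
mol H = 2 × (1.4 / 18.02) = 0.1554; mass H = 0.1554 × 1.008 = 0.1566 g
mol N = 0.242 / 14.01 = 0.01727
mass O = 2.13 − (1.853) = 0.2769 g → mol O = 0.01730
Ratios (÷ 0.01727): C 7.011, H 8.996, N 1.000, O 1.002
≈ 7:9:1:1 → C7H9NO

C7H9NO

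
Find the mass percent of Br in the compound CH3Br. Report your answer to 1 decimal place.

Molar mass = 1(12.01) + 3(1.008) + 1(79.90) = 94.934 g/mol
Mass of Br per mole = 1 × 79.90 = 79.900 g
% Br = 79.900 / 94.934 × 100 = 84.2%

84.2%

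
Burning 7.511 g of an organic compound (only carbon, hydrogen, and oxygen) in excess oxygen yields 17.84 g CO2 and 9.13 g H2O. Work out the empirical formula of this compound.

mol C = 17.84 / 44.01 = 0.4054; mass C = 0.4054 × 12.01 = 4.868 g
mol H = 2 × (9.13 / 18.02) = 1.013; mass H = 1.013 × 1.008 = 1.021 g
mass O = 7.511 − (5.890) = 1.621 g → mol O = 0.1013
Smallest is O at 0.1013 mol; normalising gives C 4.001, H 10.001, O 1.000
→ C4H10O

C4H10O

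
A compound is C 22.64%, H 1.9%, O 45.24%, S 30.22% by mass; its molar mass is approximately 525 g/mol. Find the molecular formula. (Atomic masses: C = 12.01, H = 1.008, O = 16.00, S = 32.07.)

Assume 100 g: 22.64 g C, 1.9 g H, 45.24 g O, 30.22 g S.
C: 22.64 g ÷ 12.01 g/mol = 1.885 mol
H: 1.9 g ÷ 1.008 g/mol = 1.885 mol
O: 45.24 g ÷ 16.00 g/mol = 2.828 mol
S: 30.22 g ÷ 32.07 g/mol = 0.9423 mol
Smallest is S at 0.9423 mol; normalising gives C 2.000, H 2.000, O 3.001, S 1.000
→ C2H2O3S
Empirical-formula mass = 106.11 g/mol
n = 525 / 106.11 = 4.95 ≈ 5
Molecular formula = (C2H2O3S)×5 = C10H10O15S5

C10H10O15S5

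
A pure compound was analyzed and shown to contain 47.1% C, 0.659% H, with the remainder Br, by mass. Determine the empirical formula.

Assume 100 g: 47.1 g C, 0.659 g H, 52.24 g Br.
C: 47.1 g ÷ 12.01 g/mol = 3.922 mol
H: 0.659 g ÷ 1.008 g/mol = 0.6538 mol
Br: 52.24 g ÷ 79.90 g/mol = 0.6538 mol
Divide by the smallest (0.6538 mol H): C 5.999, H 1.000, Br 1.000
≈ 6:1:1 → C6HBr

C6HBr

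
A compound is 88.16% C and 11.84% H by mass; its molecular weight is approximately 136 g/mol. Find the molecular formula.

Assume 100 g: 88.16 g C, 11.84 g H.
n(C) = 88.16/12.01 = 7.341, n(H) = 11.84/1.008 = 11.75
Ratios (÷ 7.341): C 1.000, H 1.600
Scaling by 5: C 5.00, H 8.00 → C5H8
Empirical-formula mass = 68.11 g/mol
n = 136 / 68.11 = 2.00 ≈ 2
Molecular formula = (C5H8)×2 = C10H16

C10H16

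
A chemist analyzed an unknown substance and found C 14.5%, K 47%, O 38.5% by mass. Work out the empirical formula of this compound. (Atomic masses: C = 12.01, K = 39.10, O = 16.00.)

CKO2

Assume 100 g: 14.5 g C, 47 g K, 38.5 g O.
Moles — C: 14.5 / 12.01 = 1.207 mol; K: 47 / 39.10 = 1.202 mol; O: 38.5 / 16.00 = 2.406 mol
Smallest is K at 1.202 mol; normalising gives C 1.004, K 1.000, O 2.002
→ CKO2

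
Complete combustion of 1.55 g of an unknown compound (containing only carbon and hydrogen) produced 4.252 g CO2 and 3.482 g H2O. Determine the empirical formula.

CH4

mol C = 4.252 / 44.01 = 0.09661; mass C = 0.09661 × 12.01 = 1.160 g
mol H = 2 × (3.482 / 18.02) = 0.3865; mass H = 0.3865 × 1.008 = 0.3896 g
Ratios (÷ 0.09661): C 1.000, H 4.000
→ CH4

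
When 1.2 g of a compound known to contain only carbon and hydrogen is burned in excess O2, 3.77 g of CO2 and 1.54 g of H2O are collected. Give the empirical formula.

CH2

mol C = 3.77 / 44.01 = 0.08566; mass C = 0.08566 × 12.01 = 1.029 g
mol H = 2 × (1.54 / 18.02) = 0.1709; mass H = 0.1709 × 1.008 = 0.1723 g
Divide by the smallest (0.08566 mol C): C 1.000, H 1.995
Ratio ≈ 1:2, so the empirical formula is CH2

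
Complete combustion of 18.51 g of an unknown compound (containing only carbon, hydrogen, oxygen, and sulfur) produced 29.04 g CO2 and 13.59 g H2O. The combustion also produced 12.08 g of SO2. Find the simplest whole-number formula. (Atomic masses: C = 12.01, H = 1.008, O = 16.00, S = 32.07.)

mol C = 29.04 / 44.01 = 0.6599; mass C = 0.6599 × 12.01 = 7.925 g
mol H = 2 × (13.59 / 18.02) = 1.508; mass H = 1.508 × 1.008 = 1.520 g
mol S = 12.08 / 64.07 = 0.1885; mass S = 6.047 g
mass O = 18.51 − (15.49) = 3.018 g → mol O = 0.1886
Divide by the smallest (0.1885 mol S): C 3.500, H 8.000, O 1.001, S 1.000
×2: C 7.00, H 16.00, O 2.00, S 2.00 → C7H16O2S2

C7H16O2S2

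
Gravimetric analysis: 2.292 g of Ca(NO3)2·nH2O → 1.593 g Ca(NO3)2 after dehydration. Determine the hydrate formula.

Ca(NO3)2·4H2O

Mass of water lost = 2.292 − 1.593 = 0.699 g → 0.699 / 18.02 = 0.03879 mol H2O
Molar mass of Ca(NO3)2 = 164.10 g/mol → mol Ca(NO3)2 = 1.593 / 164.10 = 0.009707
n = 0.03879 / 0.009707 = 4.00 ≈ 4 → Ca(NO3)2·4H2O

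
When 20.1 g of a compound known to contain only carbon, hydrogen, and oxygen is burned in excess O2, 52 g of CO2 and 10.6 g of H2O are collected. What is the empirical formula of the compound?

C4H4O

mol C = 52 / 44.01 = 1.182; mass C = 1.182 × 12.01 = 14.19 g
mol H = 2 × (10.6 / 18.02) = 1.176; mass H = 1.176 × 1.008 = 1.186 g
mass O = 20.1 − (15.38) = 4.724 g → mol O = 0.2952
Smallest is O at 0.2952 mol; normalising gives C 4.002, H 3.985, O 1.000
→ C4H4O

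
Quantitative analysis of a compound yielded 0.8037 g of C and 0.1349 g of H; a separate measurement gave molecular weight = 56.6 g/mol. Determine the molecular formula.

C4H8

C: 0.8037 g ÷ 12.01 g/mol = 0.06692 mol
H: 0.1349 g ÷ 1.008 g/mol = 0.1338 mol
Smallest is C at 0.06692 mol; normalising gives C 1.000, H 2.000
≈ 1:2 → CH2
Empirical-formula mass = 14.03 g/mol
n = 56.6 / 14.03 = 4.04 ≈ 4
Molecular formula = (CH2)×4 = C4H8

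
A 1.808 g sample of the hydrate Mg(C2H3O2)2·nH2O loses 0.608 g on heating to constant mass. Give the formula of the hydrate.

Mg(C2H3O2)2·4H2O

Mass of anhydrous Mg(C2H3O2)2 = 1.808 − 0.608 = 1.2 g
mol H2O = 0.608 / 18.02 = 0.03374
Molar mass of Mg(C2H3O2)2 = 142.40 g/mol → mol Mg(C2H3O2)2 = 1.2 / 142.40 = 0.008427
n = 0.03374 / 0.008427 = 4.00 ≈ 4 → Mg(C2H3O2)2·4H2O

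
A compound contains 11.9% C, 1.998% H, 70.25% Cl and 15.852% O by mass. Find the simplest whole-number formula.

Assume 100 g: 11.9 g C, 1.998 g H, 70.25 g Cl, 15.852 g O.
n(C) = 11.9/12.01 = 0.9908, n(H) = 1.998/1.008 = 1.982, n(Cl) = 70.25/35.45 = 1.982, n(O) = 15.852/16.00 = 0.9908
Smallest is O at 0.9908 mol; normalising gives C 1.000, H 2.001, Cl 2.000, O 1.000
Ratio ≈ 1:2:2:1, so the empirical formula is CH2Cl2O

CH2Cl2O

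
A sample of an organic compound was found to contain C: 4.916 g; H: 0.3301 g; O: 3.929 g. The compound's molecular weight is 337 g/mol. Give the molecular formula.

n(C) = 4.916/12.01 = 0.4093, n(H) = 0.3301/1.008 = 0.3275, n(O) = 3.929/16.00 = 0.2456
Divide by the smallest (0.2456 mol O): C 1.667, H 1.334, O 1.000
Multiply by 3: C 5.00, H 4.00, O 3.00 → C5H4O3
Empirical-formula mass = 112.08 g/mol
n = 337 / 112.08 = 3.01 ≈ 3
Molecular formula = (C5H4O3)×3 = C15H12O9

C15H12O9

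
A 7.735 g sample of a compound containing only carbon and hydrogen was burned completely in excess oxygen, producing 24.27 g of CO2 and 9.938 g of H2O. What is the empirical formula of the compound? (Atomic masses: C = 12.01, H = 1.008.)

CH2

mol C = 24.27 / 44.01 = 0.5515; mass C = 0.5515 × 12.01 = 6.623 g
mol H = 2 × (9.938 / 18.02) = 1.103; mass H = 1.103 × 1.008 = 1.112 g
Ratios (÷ 0.5515): C 1.000, H 2.000
Ratio ≈ 1:2, so the empirical formula is CH2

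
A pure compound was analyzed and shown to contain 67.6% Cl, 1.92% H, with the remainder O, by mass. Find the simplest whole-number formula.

ClHO

Assume 100 g: 67.6 g Cl, 1.92 g H, 30.48 g O.
Cl: 67.6 g ÷ 35.45 g/mol = 1.907 mol
H: 1.92 g ÷ 1.008 g/mol = 1.905 mol
O: 30.48 g ÷ 16.00 g/mol = 1.905 mol
Ratios (÷ 1.905): Cl 1.001, H 1.000, O 1.000
≈ 1:1:1 → ClHO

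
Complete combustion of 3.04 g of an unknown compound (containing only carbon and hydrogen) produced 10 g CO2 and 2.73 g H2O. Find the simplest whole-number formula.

C3H4

mol C = 10 / 44.01 = 0.2272; mass C = 0.2272 × 12.01 = 2.729 g
mol H = 2 × (2.73 / 18.02) = 0.3030; mass H = 0.3030 × 1.008 = 0.3054 g
Divide by the smallest (0.2272 mol C): C 1.000, H 1.333
×3: C 3.00, H 4.00 → C3H4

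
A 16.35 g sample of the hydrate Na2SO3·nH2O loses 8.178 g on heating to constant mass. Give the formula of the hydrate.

Na2SO3·7H2O

Mass of anhydrous Na2SO3 = 16.35 − 8.178 = 8.172 g
mol H2O = 8.178 / 18.02 = 0.4538
Molar mass of Na2SO3 = 126.05 g/mol → mol Na2SO3 = 8.172 / 126.05 = 0.06483
n = 0.4538 / 0.06483 = 7.00 ≈ 7 → Na2SO3·7H2O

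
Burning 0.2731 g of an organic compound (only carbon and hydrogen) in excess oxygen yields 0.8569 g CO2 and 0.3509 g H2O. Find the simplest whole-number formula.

CH2

mol C = 0.8569 / 44.01 = 0.01947; mass C = 0.01947 × 12.01 = 0.2338 g
mol H = 2 × (0.3509 / 18.02) = 0.03895; mass H = 0.03895 × 1.008 = 0.03926 g
Divide by the smallest (0.01947 mol C): C 1.000, H 2.000
≈ 1:2 → CH2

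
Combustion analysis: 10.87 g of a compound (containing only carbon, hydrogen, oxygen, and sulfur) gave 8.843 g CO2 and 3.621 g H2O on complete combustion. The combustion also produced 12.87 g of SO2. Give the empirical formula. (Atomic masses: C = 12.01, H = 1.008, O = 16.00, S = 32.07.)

C2H4OS2

mol C = 8.843 / 44.01 = 0.2009; mass C = 0.2009 × 12.01 = 2.413 g
mol H = 2 × (3.621 / 18.02) = 0.4019; mass H = 0.4019 × 1.008 = 0.4051 g
mol S = 12.87 / 64.07 = 0.2009; mass S = 6.442 g
mass O = 10.87 − (9.260) = 1.610 g → mol O = 0.1006
Ratios (÷ 0.1006): C 1.997, H 3.995, O 1.000, S 1.997
Ratio ≈ 2:4:1:2, so the empirical formula is C2H4OS2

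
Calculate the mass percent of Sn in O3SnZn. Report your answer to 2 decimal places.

Molar mass = 3(16.00) + 1(118.71) + 1(65.38) = 232.090 g/mol
Mass of Sn per mole = 1 × 118.71 = 118.710 g
% Sn = 118.710 / 232.090 × 100 = 51.15%

51.15%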